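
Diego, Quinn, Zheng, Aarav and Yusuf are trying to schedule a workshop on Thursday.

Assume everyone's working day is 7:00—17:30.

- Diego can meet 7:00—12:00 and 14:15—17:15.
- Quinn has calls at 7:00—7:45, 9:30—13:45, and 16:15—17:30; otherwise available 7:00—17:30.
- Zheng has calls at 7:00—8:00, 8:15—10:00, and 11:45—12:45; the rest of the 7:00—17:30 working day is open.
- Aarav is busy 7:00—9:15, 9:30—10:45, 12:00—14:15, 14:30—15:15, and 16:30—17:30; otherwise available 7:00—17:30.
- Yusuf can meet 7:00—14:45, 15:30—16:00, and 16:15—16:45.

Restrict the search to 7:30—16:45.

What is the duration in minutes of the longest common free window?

30 minutes

Quinn free within 07:00–17:30: 07:45–09:30, 13:45–16:15.
Zheng free within 07:00–17:30: 08:00–08:15, 10:00–11:45, 12:45–17:30.
Aarav free within 07:00–17:30: 09:15–09:30, 10:45–12:00, 14:15–14:30, 15:15–16:30.
Diego ∩ Quinn: 07:45–09:30, 14:15–16:15.
Diego ∩ Quinn ∩ Zheng: 08:00–08:15, 14:15–16:15.
Diego ∩ Quinn ∩ Zheng ∩ Aarav: 14:15–14:30, 15:15–16:15.
Diego ∩ Quinn ∩ Zheng ∩ Aarav ∩ Yusuf: 14:15–14:30, 15:30–16:00.
Restricted to 07:30–16:45: 14:15–14:30, 15:30–16:00.
Common window lengths: 15, 30 min; longest is 30.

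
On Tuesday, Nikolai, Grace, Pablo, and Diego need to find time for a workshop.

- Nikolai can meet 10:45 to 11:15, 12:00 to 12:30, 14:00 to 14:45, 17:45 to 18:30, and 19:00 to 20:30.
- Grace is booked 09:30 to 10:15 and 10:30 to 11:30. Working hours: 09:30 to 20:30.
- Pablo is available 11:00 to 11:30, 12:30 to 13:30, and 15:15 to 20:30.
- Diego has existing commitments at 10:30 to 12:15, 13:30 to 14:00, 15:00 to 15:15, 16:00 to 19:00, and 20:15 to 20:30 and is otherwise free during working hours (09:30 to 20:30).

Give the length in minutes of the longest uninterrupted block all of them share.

Grace free within 09:30–20:30: 10:15–10:30, 11:30–20:30.
Diego free within 09:30–20:30: 09:30–10:30, 12:15–13:30, 14:00–15:00, 15:15–16:00, 19:00–20:15.
Nikolai ∩ Grace: 12:00–12:30, 14:00–14:45, 17:45–18:30, 19:00–20:30.
Nikolai ∩ Grace ∩ Pablo: 17:45–18:30, 19:00–20:30.
Nikolai ∩ Grace ∩ Pablo ∩ Diego: 19:00–20:15.
Single common window of 75 minutes.

75 minutes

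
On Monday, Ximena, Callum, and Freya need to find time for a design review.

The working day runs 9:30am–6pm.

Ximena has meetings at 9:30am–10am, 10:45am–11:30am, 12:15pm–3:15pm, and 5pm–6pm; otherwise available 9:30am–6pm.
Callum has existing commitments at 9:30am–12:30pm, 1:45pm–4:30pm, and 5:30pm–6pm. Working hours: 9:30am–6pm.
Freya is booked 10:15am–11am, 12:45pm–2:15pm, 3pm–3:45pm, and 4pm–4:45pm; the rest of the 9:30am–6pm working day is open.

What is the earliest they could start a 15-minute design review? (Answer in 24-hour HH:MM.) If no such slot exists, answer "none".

16:45

Ximena free within 09:30–18:00: 10:00–10:45, 11:30–12:15, 15:15–17:00.
Callum free within 09:30–18:00: 12:30–13:45, 16:30–17:30.
Freya free within 09:30–18:00: 09:30–10:15, 11:00–12:45, 14:15–15:00, 15:45–16:00, 16:45–18:00.
Ximena ∩ Callum: 16:30–17:00.
Ximena ∩ Callum ∩ Freya: 16:45–17:00.
Windows ≥ 15 min: 16:45–17:00.
Earliest such window starts at 16:45.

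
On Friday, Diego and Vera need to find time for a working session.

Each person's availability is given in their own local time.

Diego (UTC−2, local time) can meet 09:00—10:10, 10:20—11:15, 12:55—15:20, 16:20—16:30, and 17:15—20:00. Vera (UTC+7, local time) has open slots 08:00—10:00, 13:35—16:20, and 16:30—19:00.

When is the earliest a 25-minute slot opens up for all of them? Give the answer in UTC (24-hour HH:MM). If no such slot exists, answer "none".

Diego → UTC: 11:00–12:10, 12:20–13:15, 14:55–17:20, 18:20–18:30, 19:15–22:00.
Vera → UTC: 01:00–03:00, 06:35–09:20, 09:30–12:00.
Diego ∩ Vera: 11:00–12:00.
Windows ≥ 25 min: 11:00–12:00.
Earliest such window starts at 11:00.

11:00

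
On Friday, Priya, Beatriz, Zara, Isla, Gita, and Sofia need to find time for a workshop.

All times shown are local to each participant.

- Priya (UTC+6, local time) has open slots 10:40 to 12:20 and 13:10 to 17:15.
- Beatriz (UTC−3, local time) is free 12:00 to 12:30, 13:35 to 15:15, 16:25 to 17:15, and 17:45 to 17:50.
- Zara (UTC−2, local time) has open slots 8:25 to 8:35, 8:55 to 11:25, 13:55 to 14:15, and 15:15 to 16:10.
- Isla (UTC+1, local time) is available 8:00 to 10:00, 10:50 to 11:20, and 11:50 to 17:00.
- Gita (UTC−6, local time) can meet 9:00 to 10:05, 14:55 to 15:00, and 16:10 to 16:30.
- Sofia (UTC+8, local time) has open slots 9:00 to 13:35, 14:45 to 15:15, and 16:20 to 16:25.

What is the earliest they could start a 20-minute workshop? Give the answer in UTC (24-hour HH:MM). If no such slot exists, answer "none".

Priya → UTC: 04:40–06:20, 07:10–11:15.
Beatriz → UTC: 15:00–15:30, 16:35–18:15, 19:25–20:15, 20:45–20:50.
Zara → UTC: 10:25–10:35, 10:55–13:25, 15:55–16:15, 17:15–18:10.
Isla → UTC: 07:00–09:00, 09:50–10:20, 10:50–16:00.
Gita → UTC: 15:00–16:05, 20:55–21:00, 22:10–22:30.
Sofia → UTC: 01:00–05:35, 06:45–07:15, 08:20–08:25.
Priya ∩ Beatriz: (none).
Priya ∩ Beatriz ∩ Zara: (none).
Priya ∩ Beatriz ∩ Zara ∩ Isla: (none).
Priya ∩ Beatriz ∩ Zara ∩ Isla ∩ Gita: (none).
Priya ∩ Beatriz ∩ Zara ∩ Isla ∩ Gita ∩ Sofia: (none).
Windows ≥ 20 min: (none).

none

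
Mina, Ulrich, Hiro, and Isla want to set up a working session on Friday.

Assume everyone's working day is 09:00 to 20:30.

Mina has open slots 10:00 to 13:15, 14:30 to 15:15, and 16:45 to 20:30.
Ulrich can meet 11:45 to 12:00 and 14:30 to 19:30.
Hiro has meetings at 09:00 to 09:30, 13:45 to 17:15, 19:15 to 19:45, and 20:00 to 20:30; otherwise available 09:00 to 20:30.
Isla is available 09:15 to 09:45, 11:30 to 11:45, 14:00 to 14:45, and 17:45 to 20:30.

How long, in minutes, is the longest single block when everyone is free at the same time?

90 minutes

Hiro free within 09:00–20:30: 09:30–13:45, 17:15–19:15, 19:45–20:00.
Mina ∩ Ulrich: 11:45–12:00, 14:30–15:15, 16:45–19:30.
Mina ∩ Ulrich ∩ Hiro: 11:45–12:00, 17:15–19:15.
Mina ∩ Ulrich ∩ Hiro ∩ Isla: 17:45–19:15.
Single common window of 90 minutes.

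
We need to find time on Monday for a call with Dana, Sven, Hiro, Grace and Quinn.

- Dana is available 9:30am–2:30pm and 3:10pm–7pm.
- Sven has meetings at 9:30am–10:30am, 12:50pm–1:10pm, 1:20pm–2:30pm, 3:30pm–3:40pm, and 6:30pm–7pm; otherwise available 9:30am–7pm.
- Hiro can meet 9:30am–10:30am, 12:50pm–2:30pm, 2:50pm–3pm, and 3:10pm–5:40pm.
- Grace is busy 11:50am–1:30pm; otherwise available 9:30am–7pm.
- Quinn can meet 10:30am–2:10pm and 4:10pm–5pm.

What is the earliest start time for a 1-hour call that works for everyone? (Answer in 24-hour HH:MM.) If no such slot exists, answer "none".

Sven free within 09:30–19:00: 10:30–12:50, 13:10–13:20, 14:30–15:30, 15:40–18:30.
Grace free within 09:30–19:00: 09:30–11:50, 13:30–19:00.
Dana ∩ Sven: 10:30–12:50, 13:10–13:20, 15:10–15:30, 15:40–18:30.
Dana ∩ Sven ∩ Hiro: 13:10–13:20, 15:10–15:30, 15:40–17:40.
Dana ∩ Sven ∩ Hiro ∩ Grace: 15:10–15:30, 15:40–17:40.
Dana ∩ Sven ∩ Hiro ∩ Grace ∩ Quinn: 16:10–17:00.
Windows ≥ 60 min: (none).

none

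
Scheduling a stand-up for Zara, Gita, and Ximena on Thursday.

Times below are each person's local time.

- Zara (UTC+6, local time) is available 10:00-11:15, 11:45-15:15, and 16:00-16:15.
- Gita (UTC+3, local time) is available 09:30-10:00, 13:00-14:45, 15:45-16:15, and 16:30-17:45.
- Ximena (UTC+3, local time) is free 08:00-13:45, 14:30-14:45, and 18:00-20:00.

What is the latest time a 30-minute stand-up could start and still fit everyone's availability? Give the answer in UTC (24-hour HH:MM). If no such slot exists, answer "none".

06:30

Zara → UTC: 04:00–05:15, 05:45–09:15, 10:00–10:15.
Gita → UTC: 06:30–07:00, 10:00–11:45, 12:45–13:15, 13:30–14:45.
Ximena → UTC: 05:00–10:45, 11:30–11:45, 15:00–17:00.
Zara ∩ Gita: 06:30–07:00, 10:00–10:15.
Zara ∩ Gita ∩ Ximena: 06:30–07:00, 10:00–10:15.
Windows ≥ 30 min: 06:30–07:00.
Latest start in the last window 06:30–07:00 is 07:00 − 30 min = 06:30.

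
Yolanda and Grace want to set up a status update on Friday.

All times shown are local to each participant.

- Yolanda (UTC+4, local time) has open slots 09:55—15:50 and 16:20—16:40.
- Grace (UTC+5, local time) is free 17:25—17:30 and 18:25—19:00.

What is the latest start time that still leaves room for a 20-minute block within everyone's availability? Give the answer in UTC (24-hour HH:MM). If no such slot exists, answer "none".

none

Yolanda → UTC: 05:55–11:50, 12:20–12:40.
Grace → UTC: 12:25–12:30, 13:25–14:00.
Yolanda ∩ Grace: 12:25–12:30.
Windows ≥ 20 min: (none).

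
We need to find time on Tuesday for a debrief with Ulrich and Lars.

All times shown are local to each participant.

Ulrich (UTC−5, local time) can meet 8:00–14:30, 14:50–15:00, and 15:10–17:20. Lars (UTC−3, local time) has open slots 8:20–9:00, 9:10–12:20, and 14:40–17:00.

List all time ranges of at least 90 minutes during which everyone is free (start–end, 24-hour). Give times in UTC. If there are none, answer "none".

13:00–15:20, 17:40–19:30

Ulrich → UTC: 13:00–19:30, 19:50–20:00, 20:10–22:20.
Lars → UTC: 11:20–12:00, 12:10–15:20, 17:40–20:00.
Ulrich ∩ Lars: 13:00–15:20, 17:40–19:30, 19:50–20:00.
Windows ≥ 90 min: 13:00–15:20, 17:40–19:30.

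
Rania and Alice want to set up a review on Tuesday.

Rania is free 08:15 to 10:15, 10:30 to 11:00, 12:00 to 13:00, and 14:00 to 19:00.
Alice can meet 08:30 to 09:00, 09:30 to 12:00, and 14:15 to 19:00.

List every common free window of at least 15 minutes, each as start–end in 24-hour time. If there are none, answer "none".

Rania ∩ Alice: 08:30–09:00, 09:30–10:15, 10:30–11:00, 14:15–19:00.
Windows ≥ 15 min: 08:30–09:00, 09:30–10:15, 10:30–11:00, 14:15–19:00.

08:30–09:00, 09:30–10:15, 10:30–11:00, 14:15–19:00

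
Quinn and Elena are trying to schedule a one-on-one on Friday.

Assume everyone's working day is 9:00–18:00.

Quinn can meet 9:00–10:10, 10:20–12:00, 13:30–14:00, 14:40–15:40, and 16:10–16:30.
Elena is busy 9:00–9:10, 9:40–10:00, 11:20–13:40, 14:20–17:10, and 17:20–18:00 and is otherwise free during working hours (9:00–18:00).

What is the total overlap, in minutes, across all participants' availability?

Elena free within 09:00–18:00: 09:10–09:40, 10:00–11:20, 13:40–14:20, 17:10–17:20.
Quinn ∩ Elena: 09:10–09:40, 10:00–10:10, 10:20–11:20, 13:40–14:00.
Total common minutes: 30 + 10 + 60 + 20 = 120.

120 minutes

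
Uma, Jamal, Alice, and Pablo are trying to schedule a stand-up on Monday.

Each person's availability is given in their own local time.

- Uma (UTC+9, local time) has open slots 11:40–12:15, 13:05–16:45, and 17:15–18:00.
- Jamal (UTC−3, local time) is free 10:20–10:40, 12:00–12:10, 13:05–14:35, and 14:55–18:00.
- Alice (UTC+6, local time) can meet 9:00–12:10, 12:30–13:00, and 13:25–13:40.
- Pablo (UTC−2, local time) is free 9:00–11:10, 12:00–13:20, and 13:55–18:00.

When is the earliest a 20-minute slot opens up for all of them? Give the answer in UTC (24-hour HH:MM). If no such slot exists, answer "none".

Uma → UTC: 02:40–03:15, 04:05–07:45, 08:15–09:00.
Jamal → UTC: 13:20–13:40, 15:00–15:10, 16:05–17:35, 17:55–21:00.
Alice → UTC: 03:00–06:10, 06:30–07:00, 07:25–07:40.
Pablo → UTC: 11:00–13:10, 14:00–15:20, 15:55–20:00.
Uma ∩ Jamal: (none).
Uma ∩ Jamal ∩ Alice: (none).
Uma ∩ Jamal ∩ Alice ∩ Pablo: (none).
Windows ≥ 20 min: (none).

none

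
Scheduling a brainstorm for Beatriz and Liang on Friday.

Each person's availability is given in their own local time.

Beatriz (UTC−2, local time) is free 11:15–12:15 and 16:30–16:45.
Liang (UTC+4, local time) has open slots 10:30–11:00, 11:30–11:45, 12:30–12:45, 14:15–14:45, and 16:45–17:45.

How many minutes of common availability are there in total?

Beatriz → UTC: 13:15–14:15, 18:30–18:45.
Liang → UTC: 06:30–07:00, 07:30–07:45, 08:30–08:45, 10:15–10:45, 12:45–13:45.
Beatriz ∩ Liang: 13:15–13:45.
Total common minutes: 30.

30 minutes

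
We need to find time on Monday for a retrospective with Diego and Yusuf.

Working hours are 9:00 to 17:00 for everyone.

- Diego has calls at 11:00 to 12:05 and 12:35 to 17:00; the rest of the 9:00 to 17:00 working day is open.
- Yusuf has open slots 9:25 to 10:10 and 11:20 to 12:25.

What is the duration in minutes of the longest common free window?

Diego free within 09:00–17:00: 09:00–11:00, 12:05–12:35.
Diego ∩ Yusuf: 09:25–10:10, 12:05–12:25.
Common window lengths: 45, 20 min; longest is 45.

45 minutes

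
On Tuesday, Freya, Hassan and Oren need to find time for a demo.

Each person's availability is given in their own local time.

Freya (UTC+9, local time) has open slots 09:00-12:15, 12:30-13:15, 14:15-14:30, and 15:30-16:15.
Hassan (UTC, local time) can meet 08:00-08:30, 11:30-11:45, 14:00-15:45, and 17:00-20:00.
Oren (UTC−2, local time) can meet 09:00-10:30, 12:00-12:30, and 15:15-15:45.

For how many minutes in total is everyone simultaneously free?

Freya → UTC: 00:00–03:15, 03:30–04:15, 05:15–05:30, 06:30–07:15.
Hassan → UTC: 08:00–08:30, 11:30–11:45, 14:00–15:45, 17:00–20:00.
Oren → UTC: 11:00–12:30, 14:00–14:30, 17:15–17:45.
Freya ∩ Hassan: (none).
Freya ∩ Hassan ∩ Oren: (none).
Total common minutes: 0.

0 minutes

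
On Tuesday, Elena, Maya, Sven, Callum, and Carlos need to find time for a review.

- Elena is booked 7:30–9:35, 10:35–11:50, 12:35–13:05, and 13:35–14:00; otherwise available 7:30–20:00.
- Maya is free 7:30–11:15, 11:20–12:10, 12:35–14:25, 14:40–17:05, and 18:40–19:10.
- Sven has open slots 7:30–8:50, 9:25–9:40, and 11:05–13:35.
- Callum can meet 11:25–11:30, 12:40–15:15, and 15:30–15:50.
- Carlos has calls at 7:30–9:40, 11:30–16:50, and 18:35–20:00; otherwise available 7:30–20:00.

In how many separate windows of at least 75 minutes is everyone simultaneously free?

0

Elena free within 07:30–20:00: 09:35–10:35, 11:50–12:35, 13:05–13:35, 14:00–20:00.
Carlos free within 07:30–20:00: 09:40–11:30, 16:50–18:35.
Elena ∩ Maya: 09:35–10:35, 11:50–12:10, 13:05–13:35, 14:00–14:25, 14:40–17:05, 18:40–19:10.
Elena ∩ Maya ∩ Sven: 09:35–09:40, 11:50–12:10, 13:05–13:35.
Elena ∩ Maya ∩ Sven ∩ Callum: 13:05–13:35.
Elena ∩ Maya ∩ Sven ∩ Callum ∩ Carlos: (none).
Windows ≥ 75 min: (none).
That's 0 windows.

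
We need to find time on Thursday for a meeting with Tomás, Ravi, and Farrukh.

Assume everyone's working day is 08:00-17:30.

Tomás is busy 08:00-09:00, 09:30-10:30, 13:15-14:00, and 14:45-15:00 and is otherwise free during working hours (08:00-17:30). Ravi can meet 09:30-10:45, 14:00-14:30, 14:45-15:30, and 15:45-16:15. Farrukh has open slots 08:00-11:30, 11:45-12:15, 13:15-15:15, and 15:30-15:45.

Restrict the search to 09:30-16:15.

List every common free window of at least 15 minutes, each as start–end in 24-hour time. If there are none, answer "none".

10:30–10:45, 14:00–14:30, 15:00–15:15

Tomás free within 08:00–17:30: 09:00–09:30, 10:30–13:15, 14:00–14:45, 15:00–17:30.
Tomás ∩ Ravi: 10:30–10:45, 14:00–14:30, 15:00–15:30, 15:45–16:15.
Tomás ∩ Ravi ∩ Farrukh: 10:30–10:45, 14:00–14:30, 15:00–15:15.
Restricted to 09:30–16:15: 10:30–10:45, 14:00–14:30, 15:00–15:15.
Windows ≥ 15 min: 10:30–10:45, 14:00–14:30, 15:00–15:15.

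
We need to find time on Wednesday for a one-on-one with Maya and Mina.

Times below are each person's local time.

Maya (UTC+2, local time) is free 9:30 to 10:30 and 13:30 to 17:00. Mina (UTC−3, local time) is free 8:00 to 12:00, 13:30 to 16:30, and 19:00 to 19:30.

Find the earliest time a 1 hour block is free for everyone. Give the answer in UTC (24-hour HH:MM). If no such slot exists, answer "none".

11:30

Maya → UTC: 07:30–08:30, 11:30–15:00.
Mina → UTC: 11:00–15:00, 16:30–19:30, 22:00–22:30.
Maya ∩ Mina: 11:30–15:00.
Windows ≥ 60 min: 11:30–15:00.
Earliest such window starts at 11:30.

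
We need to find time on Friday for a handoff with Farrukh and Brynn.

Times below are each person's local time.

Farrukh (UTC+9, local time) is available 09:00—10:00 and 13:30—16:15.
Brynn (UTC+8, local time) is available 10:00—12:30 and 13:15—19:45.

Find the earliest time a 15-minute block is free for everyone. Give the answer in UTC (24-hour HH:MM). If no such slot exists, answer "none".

05:15

Farrukh → UTC: 00:00–01:00, 04:30–07:15.
Brynn → UTC: 02:00–04:30, 05:15–11:45.
Farrukh ∩ Brynn: 05:15–07:15.
Windows ≥ 15 min: 05:15–07:15.
Earliest such window starts at 05:15.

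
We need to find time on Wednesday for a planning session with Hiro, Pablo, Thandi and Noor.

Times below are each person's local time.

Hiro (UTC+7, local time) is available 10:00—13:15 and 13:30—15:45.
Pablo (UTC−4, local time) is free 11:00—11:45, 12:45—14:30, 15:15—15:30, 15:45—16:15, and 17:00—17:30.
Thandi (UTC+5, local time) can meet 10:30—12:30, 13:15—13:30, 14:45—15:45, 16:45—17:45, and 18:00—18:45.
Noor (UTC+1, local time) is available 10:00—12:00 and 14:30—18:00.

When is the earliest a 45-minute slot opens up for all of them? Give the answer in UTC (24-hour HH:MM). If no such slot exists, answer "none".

none

Hiro → UTC: 03:00–06:15, 06:30–08:45.
Pablo → UTC: 15:00–15:45, 16:45–18:30, 19:15–19:30, 19:45–20:15, 21:00–21:30.
Thandi → UTC: 05:30–07:30, 08:15–08:30, 09:45–10:45, 11:45–12:45, 13:00–13:45.
Noor → UTC: 09:00–11:00, 13:30–17:00.
Hiro ∩ Pablo: (none).
Hiro ∩ Pablo ∩ Thandi: (none).
Hiro ∩ Pablo ∩ Thandi ∩ Noor: (none).
Windows ≥ 45 min: (none).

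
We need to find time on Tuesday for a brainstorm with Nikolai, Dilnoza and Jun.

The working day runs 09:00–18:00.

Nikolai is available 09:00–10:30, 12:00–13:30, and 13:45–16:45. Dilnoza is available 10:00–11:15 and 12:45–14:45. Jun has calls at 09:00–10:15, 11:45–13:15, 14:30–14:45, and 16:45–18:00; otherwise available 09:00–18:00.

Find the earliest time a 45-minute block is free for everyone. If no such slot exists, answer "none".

13:45

Jun free within 09:00–18:00: 10:15–11:45, 13:15–14:30, 14:45–16:45.
Nikolai ∩ Dilnoza: 10:00–10:30, 12:45–13:30, 13:45–14:45.
Nikolai ∩ Dilnoza ∩ Jun: 10:15–10:30, 13:15–13:30, 13:45–14:30.
Windows ≥ 45 min: 13:45–14:30.
Earliest such window starts at 13:45.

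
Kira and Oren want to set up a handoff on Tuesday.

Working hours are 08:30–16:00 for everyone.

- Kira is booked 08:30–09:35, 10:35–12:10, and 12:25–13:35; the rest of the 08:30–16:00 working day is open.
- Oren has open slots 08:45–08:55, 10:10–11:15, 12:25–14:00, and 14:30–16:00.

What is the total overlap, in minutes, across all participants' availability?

140 minutes

Kira free within 08:30–16:00: 09:35–10:35, 12:10–12:25, 13:35–16:00.
Kira ∩ Oren: 10:10–10:35, 13:35–14:00, 14:30–16:00.
Total common minutes: 25 + 25 + 90 = 140.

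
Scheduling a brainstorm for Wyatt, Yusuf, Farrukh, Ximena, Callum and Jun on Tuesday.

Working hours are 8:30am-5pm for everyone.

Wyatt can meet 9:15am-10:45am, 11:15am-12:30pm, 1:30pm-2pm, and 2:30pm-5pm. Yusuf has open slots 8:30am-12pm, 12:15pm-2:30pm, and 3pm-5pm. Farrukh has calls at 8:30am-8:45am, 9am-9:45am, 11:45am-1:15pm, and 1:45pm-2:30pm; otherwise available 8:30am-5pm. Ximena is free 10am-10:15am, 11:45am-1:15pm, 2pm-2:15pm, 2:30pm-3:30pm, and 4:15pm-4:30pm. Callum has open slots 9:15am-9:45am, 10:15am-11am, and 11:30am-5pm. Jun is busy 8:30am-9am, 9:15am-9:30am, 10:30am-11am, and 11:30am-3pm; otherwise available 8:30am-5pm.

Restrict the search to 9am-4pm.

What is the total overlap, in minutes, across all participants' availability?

30 minutes

Farrukh free within 08:30–17:00: 08:45–09:00, 09:45–11:45, 13:15–13:45, 14:30–17:00.
Jun free within 08:30–17:00: 09:00–09:15, 09:30–10:30, 11:00–11:30, 15:00–17:00.
Wyatt ∩ Yusuf: 09:15–10:45, 11:15–12:00, 12:15–12:30, 13:30–14:00, 15:00–17:00.
Wyatt ∩ Yusuf ∩ Farrukh: 09:45–10:45, 11:15–11:45, 13:30–13:45, 15:00–17:00.
Wyatt ∩ Yusuf ∩ Farrukh ∩ Ximena: 10:00–10:15, 15:00–15:30, 16:15–16:30.
Wyatt ∩ Yusuf ∩ Farrukh ∩ Ximena ∩ Callum: 15:00–15:30, 16:15–16:30.
Wyatt ∩ Yusuf ∩ Farrukh ∩ Ximena ∩ Callum ∩ Jun: 15:00–15:30, 16:15–16:30.
Restricted to 09:00–16:00: 15:00–15:30.
Total common minutes: 30.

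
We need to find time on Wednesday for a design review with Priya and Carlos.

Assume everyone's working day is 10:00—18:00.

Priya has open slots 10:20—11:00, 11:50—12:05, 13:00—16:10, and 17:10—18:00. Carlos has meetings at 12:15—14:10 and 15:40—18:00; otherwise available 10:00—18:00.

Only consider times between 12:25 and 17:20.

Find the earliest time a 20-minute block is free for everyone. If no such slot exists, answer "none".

Carlos free within 10:00–18:00: 10:00–12:15, 14:10–15:40.
Priya ∩ Carlos: 10:20–11:00, 11:50–12:05, 14:10–15:40.
Restricted to 12:25–17:20: 14:10–15:40.
Windows ≥ 20 min: 14:10–15:40.
Earliest such window starts at 14:10.

14:10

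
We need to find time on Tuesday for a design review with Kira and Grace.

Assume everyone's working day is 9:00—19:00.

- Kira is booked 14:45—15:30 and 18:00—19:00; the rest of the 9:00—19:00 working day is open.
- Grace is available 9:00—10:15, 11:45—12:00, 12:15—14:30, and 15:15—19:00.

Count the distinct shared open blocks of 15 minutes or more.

Kira free within 09:00–19:00: 09:00–14:45, 15:30–18:00.
Kira ∩ Grace: 09:00–10:15, 11:45–12:00, 12:15–14:30, 15:30–18:00.
Windows ≥ 15 min: 09:00–10:15, 11:45–12:00, 12:15–14:30, 15:30–18:00.
That's 4 windows.

4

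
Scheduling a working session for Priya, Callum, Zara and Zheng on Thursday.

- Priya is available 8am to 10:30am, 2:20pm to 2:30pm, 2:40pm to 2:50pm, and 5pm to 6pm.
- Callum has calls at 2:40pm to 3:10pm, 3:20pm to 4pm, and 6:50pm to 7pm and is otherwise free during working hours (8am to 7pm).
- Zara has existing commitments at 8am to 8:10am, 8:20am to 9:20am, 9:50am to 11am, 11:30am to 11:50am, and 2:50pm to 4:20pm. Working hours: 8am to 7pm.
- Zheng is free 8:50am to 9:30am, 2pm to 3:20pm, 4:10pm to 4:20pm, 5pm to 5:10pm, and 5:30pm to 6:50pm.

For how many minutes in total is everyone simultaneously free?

60 minutes

Callum free within 08:00–19:00: 08:00–14:40, 15:10–15:20, 16:00–18:50.
Zara free within 08:00–19:00: 08:10–08:20, 09:20–09:50, 11:00–11:30, 11:50–14:50, 16:20–19:00.
Priya ∩ Callum: 08:00–10:30, 14:20–14:30, 17:00–18:00.
Priya ∩ Callum ∩ Zara: 08:10–08:20, 09:20–09:50, 14:20–14:30, 17:00–18:00.
Priya ∩ Callum ∩ Zara ∩ Zheng: 09:20–09:30, 14:20–14:30, 17:00–17:10, 17:30–18:00.
Total common minutes: 10 + 10 + 10 + 30 = 60.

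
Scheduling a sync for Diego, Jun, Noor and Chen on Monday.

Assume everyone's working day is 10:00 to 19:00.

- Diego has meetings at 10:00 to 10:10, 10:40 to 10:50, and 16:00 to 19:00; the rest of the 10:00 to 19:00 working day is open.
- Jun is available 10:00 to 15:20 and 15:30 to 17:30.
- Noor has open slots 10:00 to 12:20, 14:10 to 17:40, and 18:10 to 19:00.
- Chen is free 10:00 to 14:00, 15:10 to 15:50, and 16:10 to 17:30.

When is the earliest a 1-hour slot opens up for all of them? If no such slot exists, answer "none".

Diego free within 10:00–19:00: 10:10–10:40, 10:50–16:00.
Diego ∩ Jun: 10:10–10:40, 10:50–15:20, 15:30–16:00.
Diego ∩ Jun ∩ Noor: 10:10–10:40, 10:50–12:20, 14:10–15:20, 15:30–16:00.
Diego ∩ Jun ∩ Noor ∩ Chen: 10:10–10:40, 10:50–12:20, 15:10–15:20, 15:30–15:50.
Windows ≥ 60 min: 10:50–12:20.
Earliest such window starts at 10:50.

10:50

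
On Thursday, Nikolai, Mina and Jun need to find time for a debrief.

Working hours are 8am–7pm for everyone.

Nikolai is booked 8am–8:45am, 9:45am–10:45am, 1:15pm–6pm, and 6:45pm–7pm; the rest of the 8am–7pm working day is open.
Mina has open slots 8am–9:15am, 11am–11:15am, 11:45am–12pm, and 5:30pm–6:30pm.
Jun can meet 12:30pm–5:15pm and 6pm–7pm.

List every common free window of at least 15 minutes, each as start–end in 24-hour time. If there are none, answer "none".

18:00–18:30

Nikolai free within 08:00–19:00: 08:45–09:45, 10:45–13:15, 18:00–18:45.
Nikolai ∩ Mina: 08:45–09:15, 11:00–11:15, 11:45–12:00, 18:00–18:30.
Nikolai ∩ Mina ∩ Jun: 18:00–18:30.
Windows ≥ 15 min: 18:00–18:30.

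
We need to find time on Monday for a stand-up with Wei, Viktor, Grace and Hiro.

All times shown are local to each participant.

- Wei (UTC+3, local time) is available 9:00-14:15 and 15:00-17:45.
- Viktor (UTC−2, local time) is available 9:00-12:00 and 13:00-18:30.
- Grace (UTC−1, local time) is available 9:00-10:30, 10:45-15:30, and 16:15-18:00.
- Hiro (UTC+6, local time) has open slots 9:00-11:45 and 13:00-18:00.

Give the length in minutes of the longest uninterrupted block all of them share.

15 minutes

Wei → UTC: 06:00–11:15, 12:00–14:45.
Viktor → UTC: 11:00–14:00, 15:00–20:30.
Grace → UTC: 10:00–11:30, 11:45–16:30, 17:15–19:00.
Hiro → UTC: 03:00–05:45, 07:00–12:00.
Wei ∩ Viktor: 11:00–11:15, 12:00–14:00.
Wei ∩ Viktor ∩ Grace: 11:00–11:15, 12:00–14:00.
Wei ∩ Viktor ∩ Grace ∩ Hiro: 11:00–11:15.
Single common window of 15 minutes.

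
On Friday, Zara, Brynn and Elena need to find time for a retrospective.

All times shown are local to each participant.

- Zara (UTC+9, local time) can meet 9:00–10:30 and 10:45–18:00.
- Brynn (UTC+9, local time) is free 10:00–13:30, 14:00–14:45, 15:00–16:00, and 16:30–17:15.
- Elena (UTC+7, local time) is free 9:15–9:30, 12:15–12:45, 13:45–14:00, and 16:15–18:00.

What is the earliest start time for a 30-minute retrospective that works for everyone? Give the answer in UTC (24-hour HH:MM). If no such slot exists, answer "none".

Zara → UTC: 00:00–01:30, 01:45–09:00.
Brynn → UTC: 01:00–04:30, 05:00–05:45, 06:00–07:00, 07:30–08:15.
Elena → UTC: 02:15–02:30, 05:15–05:45, 06:45–07:00, 09:15–11:00.
Zara ∩ Brynn: 01:00–01:30, 01:45–04:30, 05:00–05:45, 06:00–07:00, 07:30–08:15.
Zara ∩ Brynn ∩ Elena: 02:15–02:30, 05:15–05:45, 06:45–07:00.
Windows ≥ 30 min: 05:15–05:45.
Earliest such window starts at 05:15.

05:15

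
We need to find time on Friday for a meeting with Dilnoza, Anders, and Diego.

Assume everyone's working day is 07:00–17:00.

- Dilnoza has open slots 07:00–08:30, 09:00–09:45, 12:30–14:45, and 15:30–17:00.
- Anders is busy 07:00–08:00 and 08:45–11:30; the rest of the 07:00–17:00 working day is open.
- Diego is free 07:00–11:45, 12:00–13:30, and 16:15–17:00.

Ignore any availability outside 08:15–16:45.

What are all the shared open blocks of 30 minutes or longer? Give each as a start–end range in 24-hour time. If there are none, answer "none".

Anders free within 07:00–17:00: 08:00–08:45, 11:30–17:00.
Dilnoza ∩ Anders: 08:00–08:30, 12:30–14:45, 15:30–17:00.
Dilnoza ∩ Anders ∩ Diego: 08:00–08:30, 12:30–13:30, 16:15–17:00.
Restricted to 08:15–16:45: 08:15–08:30, 12:30–13:30, 16:15–16:45.
Windows ≥ 30 min: 12:30–13:30, 16:15–16:45.

12:30–13:30, 16:15–16:45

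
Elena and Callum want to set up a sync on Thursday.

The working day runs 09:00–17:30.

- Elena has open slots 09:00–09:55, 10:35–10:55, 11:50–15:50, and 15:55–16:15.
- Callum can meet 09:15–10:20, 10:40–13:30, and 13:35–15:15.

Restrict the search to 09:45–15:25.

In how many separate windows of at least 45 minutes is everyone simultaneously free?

2

Elena ∩ Callum: 09:15–09:55, 10:40–10:55, 11:50–13:30, 13:35–15:15.
Restricted to 09:45–15:25: 09:45–09:55, 10:40–10:55, 11:50–13:30, 13:35–15:15.
Windows ≥ 45 min: 11:50–13:30, 13:35–15:15.
That's 2 windows.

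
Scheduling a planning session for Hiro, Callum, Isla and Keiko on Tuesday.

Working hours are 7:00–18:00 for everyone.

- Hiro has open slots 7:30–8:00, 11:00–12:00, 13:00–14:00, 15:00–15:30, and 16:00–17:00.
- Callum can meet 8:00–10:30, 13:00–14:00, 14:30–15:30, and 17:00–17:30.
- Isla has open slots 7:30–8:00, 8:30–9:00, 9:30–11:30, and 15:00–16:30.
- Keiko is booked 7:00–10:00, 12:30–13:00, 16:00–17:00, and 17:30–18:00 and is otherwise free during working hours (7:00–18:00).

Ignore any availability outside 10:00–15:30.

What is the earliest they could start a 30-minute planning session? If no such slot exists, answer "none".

Keiko free within 07:00–18:00: 10:00–12:30, 13:00–16:00, 17:00–17:30.
Hiro ∩ Callum: 13:00–14:00, 15:00–15:30.
Hiro ∩ Callum ∩ Isla: 15:00–15:30.
Hiro ∩ Callum ∩ Isla ∩ Keiko: 15:00–15:30.
Restricted to 10:00–15:30: 15:00–15:30.
Windows ≥ 30 min: 15:00–15:30.
Earliest such window starts at 15:00.

15:00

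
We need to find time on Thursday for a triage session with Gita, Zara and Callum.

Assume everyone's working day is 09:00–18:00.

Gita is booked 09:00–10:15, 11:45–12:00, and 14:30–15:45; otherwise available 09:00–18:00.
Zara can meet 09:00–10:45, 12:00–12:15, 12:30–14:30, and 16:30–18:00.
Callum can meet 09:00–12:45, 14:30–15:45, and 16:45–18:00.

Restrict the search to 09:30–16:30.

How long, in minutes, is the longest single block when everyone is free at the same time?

Gita free within 09:00–18:00: 10:15–11:45, 12:00–14:30, 15:45–18:00.
Gita ∩ Zara: 10:15–10:45, 12:00–12:15, 12:30–14:30, 16:30–18:00.
Gita ∩ Zara ∩ Callum: 10:15–10:45, 12:00–12:15, 12:30–12:45, 16:45–18:00.
Restricted to 09:30–16:30: 10:15–10:45, 12:00–12:15, 12:30–12:45.
Common window lengths: 30, 15, 15 min; longest is 30.

30 minutes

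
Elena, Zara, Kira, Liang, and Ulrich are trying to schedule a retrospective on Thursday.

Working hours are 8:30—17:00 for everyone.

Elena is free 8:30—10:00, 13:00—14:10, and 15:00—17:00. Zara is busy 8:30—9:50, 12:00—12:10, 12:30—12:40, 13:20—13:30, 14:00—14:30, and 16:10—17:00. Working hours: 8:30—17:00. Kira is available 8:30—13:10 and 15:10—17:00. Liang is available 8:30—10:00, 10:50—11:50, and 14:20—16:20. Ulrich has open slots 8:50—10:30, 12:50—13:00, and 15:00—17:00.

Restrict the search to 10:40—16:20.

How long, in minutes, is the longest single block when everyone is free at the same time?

60 minutes

Zara free within 08:30–17:00: 09:50–12:00, 12:10–12:30, 12:40–13:20, 13:30–14:00, 14:30–16:10.
Elena ∩ Zara: 09:50–10:00, 13:00–13:20, 13:30–14:00, 15:00–16:10.
Elena ∩ Zara ∩ Kira: 09:50–10:00, 13:00–13:10, 15:10–16:10.
Elena ∩ Zara ∩ Kira ∩ Liang: 09:50–10:00, 15:10–16:10.
Elena ∩ Zara ∩ Kira ∩ Liang ∩ Ulrich: 09:50–10:00, 15:10–16:10.
Restricted to 10:40–16:20: 15:10–16:10.
Single common window of 60 minutes.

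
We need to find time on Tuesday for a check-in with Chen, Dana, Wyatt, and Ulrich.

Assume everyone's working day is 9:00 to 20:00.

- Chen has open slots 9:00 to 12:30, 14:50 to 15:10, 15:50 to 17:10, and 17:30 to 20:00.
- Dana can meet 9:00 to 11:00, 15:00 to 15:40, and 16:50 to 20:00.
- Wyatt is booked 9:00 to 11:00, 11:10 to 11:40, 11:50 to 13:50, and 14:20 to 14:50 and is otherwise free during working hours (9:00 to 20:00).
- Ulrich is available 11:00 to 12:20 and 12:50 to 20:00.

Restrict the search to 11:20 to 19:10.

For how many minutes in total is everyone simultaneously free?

Wyatt free within 09:00–20:00: 11:00–11:10, 11:40–11:50, 13:50–14:20, 14:50–20:00.
Chen ∩ Dana: 09:00–11:00, 15:00–15:10, 16:50–17:10, 17:30–20:00.
Chen ∩ Dana ∩ Wyatt: 15:00–15:10, 16:50–17:10, 17:30–20:00.
Chen ∩ Dana ∩ Wyatt ∩ Ulrich: 15:00–15:10, 16:50–17:10, 17:30–20:00.
Restricted to 11:20–19:10: 15:00–15:10, 16:50–17:10, 17:30–19:10.
Total common minutes: 10 + 20 + 100 = 130.

130 minutes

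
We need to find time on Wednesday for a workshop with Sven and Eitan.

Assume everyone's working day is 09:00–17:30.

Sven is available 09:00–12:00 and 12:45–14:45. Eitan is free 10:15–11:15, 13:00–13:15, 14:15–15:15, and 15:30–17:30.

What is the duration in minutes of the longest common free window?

Sven ∩ Eitan: 10:15–11:15, 13:00–13:15, 14:15–14:45.
Common window lengths: 60, 15, 30 min; longest is 60.

60 minutes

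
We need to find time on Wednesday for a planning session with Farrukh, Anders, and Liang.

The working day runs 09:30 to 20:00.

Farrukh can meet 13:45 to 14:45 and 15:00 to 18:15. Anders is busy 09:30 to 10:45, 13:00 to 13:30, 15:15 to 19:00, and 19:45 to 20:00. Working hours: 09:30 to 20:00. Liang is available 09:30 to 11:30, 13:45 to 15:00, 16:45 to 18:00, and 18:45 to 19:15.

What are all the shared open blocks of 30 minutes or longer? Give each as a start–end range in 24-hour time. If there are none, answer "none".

13:45–14:45

Anders free within 09:30–20:00: 10:45–13:00, 13:30–15:15, 19:00–19:45.
Farrukh ∩ Anders: 13:45–14:45, 15:00–15:15.
Farrukh ∩ Anders ∩ Liang: 13:45–14:45.
Windows ≥ 30 min: 13:45–14:45.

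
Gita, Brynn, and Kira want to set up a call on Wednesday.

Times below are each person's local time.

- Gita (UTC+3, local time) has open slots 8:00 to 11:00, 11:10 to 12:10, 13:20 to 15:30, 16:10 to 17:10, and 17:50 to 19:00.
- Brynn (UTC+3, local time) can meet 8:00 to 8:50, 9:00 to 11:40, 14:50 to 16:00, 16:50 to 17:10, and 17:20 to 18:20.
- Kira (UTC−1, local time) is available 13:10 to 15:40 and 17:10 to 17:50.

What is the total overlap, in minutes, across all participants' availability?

Gita → UTC: 05:00–08:00, 08:10–09:10, 10:20–12:30, 13:10–14:10, 14:50–16:00.
Brynn → UTC: 05:00–05:50, 06:00–08:40, 11:50–13:00, 13:50–14:10, 14:20–15:20.
Kira → UTC: 14:10–16:40, 18:10–18:50.
Gita ∩ Brynn: 05:00–05:50, 06:00–08:00, 08:10–08:40, 11:50–12:30, 13:50–14:10, 14:50–15:20.
Gita ∩ Brynn ∩ Kira: 14:50–15:20.
Total common minutes: 30.

30 minutes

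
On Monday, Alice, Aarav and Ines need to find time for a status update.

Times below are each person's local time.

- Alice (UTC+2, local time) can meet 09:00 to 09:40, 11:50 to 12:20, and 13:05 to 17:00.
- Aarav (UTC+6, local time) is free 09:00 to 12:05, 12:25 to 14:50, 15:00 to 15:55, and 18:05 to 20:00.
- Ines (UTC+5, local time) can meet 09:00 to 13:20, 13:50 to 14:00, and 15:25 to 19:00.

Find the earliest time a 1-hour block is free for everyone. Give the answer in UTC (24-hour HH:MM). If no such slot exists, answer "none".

Alice → UTC: 07:00–07:40, 09:50–10:20, 11:05–15:00.
Aarav → UTC: 03:00–06:05, 06:25–08:50, 09:00–09:55, 12:05–14:00.
Ines → UTC: 04:00–08:20, 08:50–09:00, 10:25–14:00.
Alice ∩ Aarav: 07:00–07:40, 09:50–09:55, 12:05–14:00.
Alice ∩ Aarav ∩ Ines: 07:00–07:40, 12:05–14:00.
Windows ≥ 60 min: 12:05–14:00.
Earliest such window starts at 12:05.

12:05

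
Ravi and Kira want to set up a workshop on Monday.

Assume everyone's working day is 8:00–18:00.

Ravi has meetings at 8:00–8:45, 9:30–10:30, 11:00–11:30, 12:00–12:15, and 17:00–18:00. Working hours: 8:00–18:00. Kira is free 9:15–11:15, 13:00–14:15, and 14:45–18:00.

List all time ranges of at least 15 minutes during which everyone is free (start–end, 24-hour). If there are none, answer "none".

09:15–09:30, 10:30–11:00, 13:00–14:15, 14:45–17:00

Ravi free within 08:00–18:00: 08:45–09:30, 10:30–11:00, 11:30–12:00, 12:15–17:00.
Ravi ∩ Kira: 09:15–09:30, 10:30–11:00, 13:00–14:15, 14:45–17:00.
Windows ≥ 15 min: 09:15–09:30, 10:30–11:00, 13:00–14:15, 14:45–17:00.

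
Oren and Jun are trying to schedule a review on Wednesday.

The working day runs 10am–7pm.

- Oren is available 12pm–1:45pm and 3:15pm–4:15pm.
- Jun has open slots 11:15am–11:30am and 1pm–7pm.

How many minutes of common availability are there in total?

Oren ∩ Jun: 13:00–13:45, 15:15–16:15.
Total common minutes: 45 + 60 = 105.

105 minutes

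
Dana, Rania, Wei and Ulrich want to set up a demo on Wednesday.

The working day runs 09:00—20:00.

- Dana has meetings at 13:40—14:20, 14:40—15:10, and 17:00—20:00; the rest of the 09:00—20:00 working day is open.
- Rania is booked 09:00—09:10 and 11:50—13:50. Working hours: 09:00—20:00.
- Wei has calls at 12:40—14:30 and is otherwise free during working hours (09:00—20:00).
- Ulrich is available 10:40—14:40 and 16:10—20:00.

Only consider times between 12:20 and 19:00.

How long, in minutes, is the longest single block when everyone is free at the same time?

50 minutes

Dana free within 09:00–20:00: 09:00–13:40, 14:20–14:40, 15:10–17:00.
Rania free within 09:00–20:00: 09:10–11:50, 13:50–20:00.
Wei free within 09:00–20:00: 09:00–12:40, 14:30–20:00.
Dana ∩ Rania: 09:10–11:50, 14:20–14:40, 15:10–17:00.
Dana ∩ Rania ∩ Wei: 09:10–11:50, 14:30–14:40, 15:10–17:00.
Dana ∩ Rania ∩ Wei ∩ Ulrich: 10:40–11:50, 14:30–14:40, 16:10–17:00.
Restricted to 12:20–19:00: 14:30–14:40, 16:10–17:00.
Common window lengths: 10, 50 min; longest is 50.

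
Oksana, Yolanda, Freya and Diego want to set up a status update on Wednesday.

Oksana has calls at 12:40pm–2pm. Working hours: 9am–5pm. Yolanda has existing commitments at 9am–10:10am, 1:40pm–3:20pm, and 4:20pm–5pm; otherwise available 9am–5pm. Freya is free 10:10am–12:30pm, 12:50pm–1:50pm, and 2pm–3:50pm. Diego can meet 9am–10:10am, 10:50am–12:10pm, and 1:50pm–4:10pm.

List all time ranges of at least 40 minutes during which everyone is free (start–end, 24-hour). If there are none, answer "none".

Oksana free within 09:00–17:00: 09:00–12:40, 14:00–17:00.
Yolanda free within 09:00–17:00: 10:10–13:40, 15:20–16:20.
Oksana ∩ Yolanda: 10:10–12:40, 15:20–16:20.
Oksana ∩ Yolanda ∩ Freya: 10:10–12:30, 15:20–15:50.
Oksana ∩ Yolanda ∩ Freya ∩ Diego: 10:50–12:10, 15:20–15:50.
Windows ≥ 40 min: 10:50–12:10.

10:50–12:10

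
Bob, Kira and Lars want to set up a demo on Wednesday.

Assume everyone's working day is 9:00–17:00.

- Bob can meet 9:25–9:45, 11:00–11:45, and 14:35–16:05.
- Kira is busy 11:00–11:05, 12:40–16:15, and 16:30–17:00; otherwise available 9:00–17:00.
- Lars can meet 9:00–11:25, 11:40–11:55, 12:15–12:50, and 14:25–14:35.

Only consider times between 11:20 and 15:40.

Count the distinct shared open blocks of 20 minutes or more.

Kira free within 09:00–17:00: 09:00–11:00, 11:05–12:40, 16:15–16:30.
Bob ∩ Kira: 09:25–09:45, 11:05–11:45.
Bob ∩ Kira ∩ Lars: 09:25–09:45, 11:05–11:25, 11:40–11:45.
Restricted to 11:20–15:40: 11:20–11:25, 11:40–11:45.
Windows ≥ 20 min: (none).
That's 0 windows.

0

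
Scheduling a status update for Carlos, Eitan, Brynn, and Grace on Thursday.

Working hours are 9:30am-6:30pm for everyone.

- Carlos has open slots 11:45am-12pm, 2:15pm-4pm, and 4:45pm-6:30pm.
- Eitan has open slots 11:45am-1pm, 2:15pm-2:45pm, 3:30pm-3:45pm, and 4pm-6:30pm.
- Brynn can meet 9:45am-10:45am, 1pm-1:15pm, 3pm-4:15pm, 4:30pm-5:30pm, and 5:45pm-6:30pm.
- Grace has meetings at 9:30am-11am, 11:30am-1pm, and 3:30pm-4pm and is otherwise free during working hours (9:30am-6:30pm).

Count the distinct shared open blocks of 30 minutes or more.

Grace free within 09:30–18:30: 11:00–11:30, 13:00–15:30, 16:00–18:30.
Carlos ∩ Eitan: 11:45–12:00, 14:15–14:45, 15:30–15:45, 16:45–18:30.
Carlos ∩ Eitan ∩ Brynn: 15:30–15:45, 16:45–17:30, 17:45–18:30.
Carlos ∩ Eitan ∩ Brynn ∩ Grace: 16:45–17:30, 17:45–18:30.
Windows ≥ 30 min: 16:45–17:30, 17:45–18:30.
That's 2 windows.

2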